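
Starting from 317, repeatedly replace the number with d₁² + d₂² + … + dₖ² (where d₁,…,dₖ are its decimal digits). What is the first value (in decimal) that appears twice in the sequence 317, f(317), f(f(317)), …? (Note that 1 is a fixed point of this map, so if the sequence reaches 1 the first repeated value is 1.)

317 → 3² + 1² + 7² = 59
59 → 5² + 9² = 106
106 → 1² + 0² + 6² = 37
37 → 3² + 7² = 58
58 → 5² + 8² = 89
89 → 8² + 9² = 145
145 → 1² + 4² + 5² = 42
42 → 4² + 2² = 20
20 → 2² + 0² = 4
4 → 4² = 16
16 → 1² + 6² = 37  — 37 already appeared earlier.

37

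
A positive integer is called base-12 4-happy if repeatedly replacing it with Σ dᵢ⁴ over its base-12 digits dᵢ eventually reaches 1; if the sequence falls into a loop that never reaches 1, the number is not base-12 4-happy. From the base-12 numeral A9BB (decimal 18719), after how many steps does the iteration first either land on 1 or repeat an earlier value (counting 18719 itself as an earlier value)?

18719 = (10,9,11,11)_12 → 10⁴ + 9⁴ + 11⁴ + 11⁴ = 45843
45843 = (2,2,6,4,3)_12 → 2⁴ + 2⁴ + 6⁴ + 4⁴ + 3⁴ = 1665
1665 = (11,6,9)_12 → 11⁴ + 6⁴ + 9⁴ = 22498
22498 = (1,1,0,2,10)_12 → 1⁴ + 1⁴ + 0⁴ + 2⁴ + 10⁴ = 10018
10018 = (5,9,6,10)_12 → 5⁴ + 9⁴ + 6⁴ + 10⁴ = 18482
18482 = (10,8,4,2)_12 → 10⁴ + 8⁴ + 4⁴ + 2⁴ = 14368
14368 = (8,3,9,4)_12 → 8⁴ + 3⁴ + 9⁴ + 4⁴ = 10994
10994 = (6,4,4,2)_12 → 6⁴ + 4⁴ + 4⁴ + 2⁴ = 1824
1824 = (1,0,8,0)_12 → 1⁴ + 0⁴ + 8⁴ + 0⁴ = 4097
4097 = (2,4,5,5)_12 → 2⁴ + 4⁴ + 5⁴ + 5⁴ = 1522
1522 = (10,6,10)_12 → 10⁴ + 6⁴ + 10⁴ = 21296
21296 = (1,0,3,10,8)_12 → 1⁴ + 0⁴ + 3⁴ + 10⁴ + 8⁴ = 14178
14178 = (8,2,5,6)_12 → 8⁴ + 2⁴ + 5⁴ + 6⁴ = 6033
6033 = (3,5,10,9)_12 → 3⁴ + 5⁴ + 10⁴ + 9⁴ = 17267
17267 = (9,11,10,11)_12 → 9⁴ + 11⁴ + 10⁴ + 11⁴ = 45843  — 45843 repeats.
That took 15 steps.

15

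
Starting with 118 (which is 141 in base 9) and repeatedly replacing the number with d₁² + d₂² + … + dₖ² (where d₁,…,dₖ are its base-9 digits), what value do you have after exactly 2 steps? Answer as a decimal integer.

4

118 = (1,4,1)_9 → 18
18 = (2,0)_9 → 4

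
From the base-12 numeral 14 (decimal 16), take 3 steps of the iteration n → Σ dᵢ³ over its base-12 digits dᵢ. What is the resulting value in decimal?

1513

16 = (1,4)_12 → 65
65 = (5,5)_12 → 250
250 = (1,8,10)_12 → 1513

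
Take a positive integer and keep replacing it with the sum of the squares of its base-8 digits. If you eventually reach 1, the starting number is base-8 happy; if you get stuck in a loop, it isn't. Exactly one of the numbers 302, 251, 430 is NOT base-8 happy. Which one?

302: 302 → 77 → 27 → 18 → 8 → 1  — reaches 1 (base-8 happy)
251: 251 → 67 → 10 → 5 → 25 → 10  — repeats 10 (not base-8 happy)
430: 430 → 97 → 18 → 8 → 1  — reaches 1 (base-8 happy)

251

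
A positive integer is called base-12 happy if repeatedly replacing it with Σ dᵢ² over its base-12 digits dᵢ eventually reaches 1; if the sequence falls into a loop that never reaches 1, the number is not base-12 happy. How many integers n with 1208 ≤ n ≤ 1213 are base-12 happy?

1

1208: 1208 → 144 → 1  (reaches 1)
1209: 1209 → 161 → 27 → 13 → 2 → 4 → 16 → 17 → 26 → 8 → 64 → 41 → 34 → 104 → 128 → 164 → 66 → 61 → 26  (repeats 26)
1210: 1210 → 180 → 10 → 100 → 80 → 100  (repeats 100)
1211: 1211 → 201 → 98 → 68 → 89 → 74 → 40 → 25 → 5 → 25  (repeats 25)
1212: 1212 → 89 → 74 → 40 → 25 → 5 → 25  (repeats 25)
1213: 1213 → 90 → 85 → 50 → 20 → 65 → 50  (repeats 50)
base-12 happy: 1208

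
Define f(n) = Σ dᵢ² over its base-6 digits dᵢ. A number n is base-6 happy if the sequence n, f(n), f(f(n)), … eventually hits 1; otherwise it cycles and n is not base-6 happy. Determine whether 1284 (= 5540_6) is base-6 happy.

not base-6 happy

1284 = (5,5,4,0)_6 → 5² + 5² + 4² + 0² = 25 + 25 + 16 + 0 = 66
66 = (1,5,0)_6 → 1² + 5² + 0² = 1 + 25 + 0 = 26
26 = (4,2)_6 → 4² + 2² = 16 + 4 = 20
20 = (3,2)_6 → 3² + 2² = 9 + 4 = 13
13 = (2,1)_6 → 2² + 1² = 4 + 1 = 5
5 = (5)_6 → 5² = 25
25 = (4,1)_6 → 4² + 1² = 16 + 1 = 17
17 = (2,5)_6 → 2² + 5² = 4 + 25 = 29
29 = (4,5)_6 → 4² + 5² = 16 + 25 = 41
41 = (1,0,5)_6 → 1² + 0² + 5² = 1 + 0 + 25 = 26  — 26 already seen; the sequence cycles without reaching 1.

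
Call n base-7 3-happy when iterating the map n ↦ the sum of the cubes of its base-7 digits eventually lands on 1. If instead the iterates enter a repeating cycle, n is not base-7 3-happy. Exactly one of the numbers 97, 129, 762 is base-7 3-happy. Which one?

97

97: 97 → 433 → 343 → 1  — reaches 1 (base-7 3-happy)
129: 129 → 99 → 9 → 9  — repeats 9 (not base-7 3-happy)
762: 762 → 252 → 126 → 72 → 36 → 126  — repeats 126 (not base-7 3-happy)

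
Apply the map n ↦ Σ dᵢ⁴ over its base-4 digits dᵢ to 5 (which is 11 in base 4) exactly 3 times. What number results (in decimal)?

1

5 = (1,1)_4 → 1⁴ + 1⁴ = 1 + 1 = 2
2 = (2)_4 → 2⁴ = 16
16 = (1,0,0)_4 → 1⁴ + 0⁴ + 0⁴ = 1 + 0 + 0 = 1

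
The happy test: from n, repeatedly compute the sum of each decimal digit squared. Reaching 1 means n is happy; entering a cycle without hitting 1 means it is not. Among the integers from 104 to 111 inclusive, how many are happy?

1

104: 104 → 17 → 50 → 25 → 29 → 85 → 89 → 145 → 42 → 20 → 4 → 16 → 37 → 58 → 89  (repeats 89)
105: 105 → 26 → 40 → 16 → 37 → 58 → 89 → 145 → 42 → 20 → 4 → 16  (repeats 16)
106: 106 → 37 → 58 → 89 → 145 → 42 → 20 → 4 → 16 → 37  (repeats 37)
107: 107 → 50 → 25 → 29 → 85 → 89 → 145 → 42 → 20 → 4 → 16 → 37 → 58 → 89  (repeats 89)
108: 108 → 65 → 61 → 37 → 58 → 89 → 145 → 42 → 20 → 4 → 16 → 37  (repeats 37)
109: 109 → 82 → 68 → 100 → 1  (reaches 1)
110: 110 → 2 → 4 → 16 → 37 → 58 → 89 → 145 → 42 → 20 → 4  (repeats 4)
111: 111 → 3 → 9 → 81 → 65 → 61 → 37 → 58 → 89 → 145 → 42 → 20 → 4 → 16 → 37  (repeats 37)
happy: 109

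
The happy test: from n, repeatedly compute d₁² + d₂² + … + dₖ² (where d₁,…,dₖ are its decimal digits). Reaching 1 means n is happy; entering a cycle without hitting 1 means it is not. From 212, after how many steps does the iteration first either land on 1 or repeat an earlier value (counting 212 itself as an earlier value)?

212 → 2² + 1² + 2² = 9
9 → 9² = 81
81 → 8² + 1² = 65
65 → 6² + 5² = 61
61 → 6² + 1² = 37
37 → 3² + 7² = 58
58 → 5² + 8² = 89
89 → 8² + 9² = 145
145 → 1² + 4² + 5² = 42
42 → 4² + 2² = 20
20 → 2² + 0² = 4
4 → 4² = 16
16 → 1² + 6² = 37  — 37 repeats.
That took 13 steps.

13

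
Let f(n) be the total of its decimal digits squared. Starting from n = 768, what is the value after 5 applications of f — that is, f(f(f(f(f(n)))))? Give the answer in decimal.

768 → 7² + 6² + 8² = 49 + 36 + 64 = 149
149 → 1² + 4² + 9² = 1 + 16 + 81 = 98
98 → 9² + 8² = 81 + 64 = 145
145 → 1² + 4² + 5² = 1 + 16 + 25 = 42
42 → 4² + 2² = 16 + 4 = 20

20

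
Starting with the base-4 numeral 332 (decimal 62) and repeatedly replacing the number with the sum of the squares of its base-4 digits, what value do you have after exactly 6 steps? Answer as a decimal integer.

62 = (3,3,2)_4 → 3² + 3² + 2² = 9 + 9 + 4 = 22
22 = (1,1,2)_4 → 1² + 1² + 2² = 1 + 1 + 4 = 6
6 = (1,2)_4 → 1² + 2² = 1 + 4 = 5
5 = (1,1)_4 → 1² + 1² = 1 + 1 = 2
2 = (2)_4 → 2² = 4
4 = (1,0)_4 → 1² + 0² = 1 + 0 = 1

1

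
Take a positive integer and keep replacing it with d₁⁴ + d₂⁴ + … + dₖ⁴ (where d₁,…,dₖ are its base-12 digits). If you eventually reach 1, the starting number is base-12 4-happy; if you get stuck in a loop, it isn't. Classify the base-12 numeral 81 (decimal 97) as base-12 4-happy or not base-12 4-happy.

97 = (8,1)_12 → 8⁴ + 1⁴ = 4097
4097 = (2,4,5,5)_12 → 2⁴ + 4⁴ + 5⁴ + 5⁴ = 1522
1522 = (10,6,10)_12 → 10⁴ + 6⁴ + 10⁴ = 21296
21296 = (1,0,3,10,8)_12 → 1⁴ + 0⁴ + 3⁴ + 10⁴ + 8⁴ = 14178
14178 = (8,2,5,6)_12 → 8⁴ + 2⁴ + 5⁴ + 6⁴ = 6033
6033 = (3,5,10,9)_12 → 3⁴ + 5⁴ + 10⁴ + 9⁴ = 17267
17267 = (9,11,10,11)_12 → 9⁴ + 11⁴ + 10⁴ + 11⁴ = 45843
45843 = (2,2,6,4,3)_12 → 2⁴ + 2⁴ + 6⁴ + 4⁴ + 3⁴ = 1665
1665 = (11,6,9)_12 → 11⁴ + 6⁴ + 9⁴ = 22498
22498 = (1,1,0,2,10)_12 → 1⁴ + 1⁴ + 0⁴ + 2⁴ + 10⁴ = 10018
10018 = (5,9,6,10)_12 → 5⁴ + 9⁴ + 6⁴ + 10⁴ = 18482
18482 = (10,8,4,2)_12 → 10⁴ + 8⁴ + 4⁴ + 2⁴ = 14368
14368 = (8,3,9,4)_12 → 8⁴ + 3⁴ + 9⁴ + 4⁴ = 10994
10994 = (6,4,4,2)_12 → 6⁴ + 4⁴ + 4⁴ + 2⁴ = 1824
1824 = (1,0,8,0)_12 → 1⁴ + 0⁴ + 8⁴ + 0⁴ = 4097  — 4097 already seen; the sequence cycles without reaching 1.

not base-12 4-happy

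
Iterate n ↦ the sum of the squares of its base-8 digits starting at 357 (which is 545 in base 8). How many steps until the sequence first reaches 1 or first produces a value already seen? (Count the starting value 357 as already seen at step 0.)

357 = (5,4,5)_8 → 5² + 4² + 5² = 66
66 = (1,0,2)_8 → 1² + 0² + 2² = 5
5 = (5)_8 → 5² = 25
25 = (3,1)_8 → 3² + 1² = 10
10 = (1,2)_8 → 1² + 2² = 5  — 5 repeats.
That took 5 steps.

5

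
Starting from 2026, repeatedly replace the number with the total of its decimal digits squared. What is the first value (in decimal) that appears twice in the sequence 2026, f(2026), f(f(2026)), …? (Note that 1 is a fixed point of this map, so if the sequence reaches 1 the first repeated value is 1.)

1

2026 → 2² + 0² + 2² + 6² = 44
44 → 4² + 4² = 32
32 → 3² + 2² = 13
13 → 1² + 3² = 10
10 → 1² + 0² = 1  — reached the fixed point 1.
1 → 1, so 1 is the first repeated value.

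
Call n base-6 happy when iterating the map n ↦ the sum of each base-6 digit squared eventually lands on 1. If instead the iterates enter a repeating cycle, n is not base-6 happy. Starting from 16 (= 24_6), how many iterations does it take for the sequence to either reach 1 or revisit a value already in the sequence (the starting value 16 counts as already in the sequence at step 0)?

9

16 = (2,4)_6 → 2² + 4² = 4 + 16 = 20
20 = (3,2)_6 → 3² + 2² = 9 + 4 = 13
13 = (2,1)_6 → 2² + 1² = 4 + 1 = 5
5 = (5)_6 → 5² = 25
25 = (4,1)_6 → 4² + 1² = 16 + 1 = 17
17 = (2,5)_6 → 2² + 5² = 4 + 25 = 29
29 = (4,5)_6 → 4² + 5² = 16 + 25 = 41
41 = (1,0,5)_6 → 1² + 0² + 5² = 1 + 0 + 25 = 26
26 = (4,2)_6 → 4² + 2² = 16 + 4 = 20  — 20 repeats.
That took 9 steps.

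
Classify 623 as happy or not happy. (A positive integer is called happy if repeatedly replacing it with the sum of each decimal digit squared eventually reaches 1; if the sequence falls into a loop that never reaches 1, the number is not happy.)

623 → 6² + 2² + 3² = 36 + 4 + 9 = 49
49 → 4² + 9² = 16 + 81 = 97
97 → 9² + 7² = 81 + 49 = 130
130 → 1² + 3² + 0² = 1 + 9 + 0 = 10
10 → 1² + 0² = 1 + 0 = 1  — reached 1.

happy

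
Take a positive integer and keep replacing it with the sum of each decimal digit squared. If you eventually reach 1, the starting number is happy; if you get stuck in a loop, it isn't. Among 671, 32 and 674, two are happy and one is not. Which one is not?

671: 671 → 86 → 100 → 1  — reaches 1 (happy)
32: 32 → 13 → 10 → 1  — reaches 1 (happy)
674: 674 → 101 → 2 → 4 → 16 → 37 → 58 → 89 → 145 → 42 → 20 → 4  — repeats 4 (not happy)

674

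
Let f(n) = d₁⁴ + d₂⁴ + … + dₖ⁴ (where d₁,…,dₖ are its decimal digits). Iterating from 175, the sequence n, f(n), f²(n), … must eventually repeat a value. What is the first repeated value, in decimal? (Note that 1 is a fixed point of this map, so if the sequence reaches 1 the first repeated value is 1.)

175 → 1⁴ + 7⁴ + 5⁴ = 3027
3027 → 3⁴ + 0⁴ + 2⁴ + 7⁴ = 2498
2498 → 2⁴ + 4⁴ + 9⁴ + 8⁴ = 10929
10929 → 1⁴ + 0⁴ + 9⁴ + 2⁴ + 9⁴ = 13139
13139 → 1⁴ + 3⁴ + 1⁴ + 3⁴ + 9⁴ = 6725
6725 → 6⁴ + 7⁴ + 2⁴ + 5⁴ = 4338
4338 → 4⁴ + 3⁴ + 3⁴ + 8⁴ = 4514
4514 → 4⁴ + 5⁴ + 1⁴ + 4⁴ = 1138
1138 → 1⁴ + 1⁴ + 3⁴ + 8⁴ = 4179
4179 → 4⁴ + 1⁴ + 7⁴ + 9⁴ = 9219
9219 → 9⁴ + 2⁴ + 1⁴ + 9⁴ = 13139  — 13139 already appeared earlier.

13139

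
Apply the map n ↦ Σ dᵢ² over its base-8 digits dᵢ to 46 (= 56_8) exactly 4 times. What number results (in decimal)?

46 = (5,6)_8 → 5² + 6² = 25 + 36 = 61
61 = (7,5)_8 → 7² + 5² = 49 + 25 = 74
74 = (1,1,2)_8 → 1² + 1² + 2² = 1 + 1 + 4 = 6
6 = (6)_8 → 6² = 36

36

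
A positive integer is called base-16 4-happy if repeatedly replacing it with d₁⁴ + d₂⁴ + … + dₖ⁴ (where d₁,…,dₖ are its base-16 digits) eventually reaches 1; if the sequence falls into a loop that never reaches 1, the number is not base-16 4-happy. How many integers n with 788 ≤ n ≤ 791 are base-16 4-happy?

788: 788 → 338 → 642 → 4128 → 17 → 2 → 16 → 1  (reaches 1)
789: 789 → 707 → 20833 → 1923 → 6578 → 21219 → 39138 → 49089 → 86003 → 101588 → 53650 → 35139 → 10994 → 60657 → 109778 → 59314 → 55474 → 47314 → 47314  (repeats 47314)
790: 790 → 1378 → 1937 → 8963 → 178 → 14657 → 6899 → 60707 → 67074 → 1313 → 642 → 4128 → 17 → 2 → 16 → 1  (reaches 1)
791: 791 → 2483 → 21283 → 803 → 178 → 14657 → 6899 → 60707 → 67074 → 1313 → 642 → 4128 → 17 → 2 → 16 → 1  (reaches 1)
base-16 4-happy: 788, 790, 791

3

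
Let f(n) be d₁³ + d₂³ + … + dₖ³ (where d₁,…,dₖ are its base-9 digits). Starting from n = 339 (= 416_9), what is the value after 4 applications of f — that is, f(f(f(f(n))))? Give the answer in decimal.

1

339 = (4,1,6)_9 → 4³ + 1³ + 6³ = 281
281 = (3,4,2)_9 → 3³ + 4³ + 2³ = 99
99 = (1,2,0)_9 → 1³ + 2³ + 0³ = 9
9 = (1,0)_9 → 1³ + 0³ = 1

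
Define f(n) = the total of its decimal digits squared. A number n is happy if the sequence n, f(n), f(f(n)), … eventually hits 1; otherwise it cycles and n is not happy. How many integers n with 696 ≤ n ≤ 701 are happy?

696: 696 → 153 → 35 → 34 → 25 → 29 → 85 → 89 → 145 → 42 → 20 → 4 → 16 → 37 → 58 → 89  — not happy
697: 697 → 166 → 73 → 58 → 89 → 145 → 42 → 20 → 4 → 16 → 37 → 58  — not happy
698: 698 → 181 → 66 → 72 → 53 → 34 → 25 → 29 → 85 → 89 → 145 → 42 → 20 → 4 → 16 → 37 → 58 → 89  — not happy
699: 699 → 198 → 146 → 53 → 34 → 25 → 29 → 85 → 89 → 145 → 42 → 20 → 4 → 16 → 37 → 58 → 89  — not happy
700: 700 → 49 → 97 → 130 → 10 → 1  — happy
701: 701 → 50 → 25 → 29 → 85 → 89 → 145 → 42 → 20 → 4 → 16 → 37 → 58 → 89  — not happy
happy: 700

1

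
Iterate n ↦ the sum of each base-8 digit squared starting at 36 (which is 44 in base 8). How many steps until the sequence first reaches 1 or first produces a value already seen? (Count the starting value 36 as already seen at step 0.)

4

36 = (4,4)_8 → 4² + 4² = 16 + 16 = 32
32 = (4,0)_8 → 4² + 0² = 16 + 0 = 16
16 = (2,0)_8 → 2² + 0² = 4 + 0 = 4
4 = (4)_8 → 4² = 16  — 16 repeats.
That took 4 steps.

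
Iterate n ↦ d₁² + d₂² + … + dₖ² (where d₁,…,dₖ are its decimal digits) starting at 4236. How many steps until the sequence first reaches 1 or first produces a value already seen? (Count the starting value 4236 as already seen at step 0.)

11

4236 → 4² + 2² + 3² + 6² = 16 + 4 + 9 + 36 = 65
65 → 6² + 5² = 36 + 25 = 61
61 → 6² + 1² = 36 + 1 = 37
37 → 3² + 7² = 9 + 49 = 58
58 → 5² + 8² = 25 + 64 = 89
89 → 8² + 9² = 64 + 81 = 145
145 → 1² + 4² + 5² = 1 + 16 + 25 = 42
42 → 4² + 2² = 16 + 4 = 20
20 → 2² + 0² = 4 + 0 = 4
4 → 4² = 16
16 → 1² + 6² = 1 + 36 = 37  — 37 repeats.
That took 11 steps.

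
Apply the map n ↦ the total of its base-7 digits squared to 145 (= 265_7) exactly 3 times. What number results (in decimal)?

145 = (2,6,5)_7 → 2² + 6² + 5² = 65
65 = (1,2,2)_7 → 1² + 2² + 2² = 9
9 = (1,2)_7 → 1² + 2² = 5

5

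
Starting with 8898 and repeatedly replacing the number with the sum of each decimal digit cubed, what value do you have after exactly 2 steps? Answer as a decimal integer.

8898 → 8³ + 8³ + 9³ + 8³ = 2265
2265 → 2³ + 2³ + 6³ + 5³ = 357

357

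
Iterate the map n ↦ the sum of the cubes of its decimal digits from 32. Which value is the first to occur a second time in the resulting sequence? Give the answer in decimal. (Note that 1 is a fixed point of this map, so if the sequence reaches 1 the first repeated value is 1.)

32 → 3³ + 2³ = 35
35 → 3³ + 5³ = 152
152 → 1³ + 5³ + 2³ = 134
134 → 1³ + 3³ + 4³ = 92
92 → 9³ + 2³ = 737
737 → 7³ + 3³ + 7³ = 713
713 → 7³ + 1³ + 3³ = 371
371 → 3³ + 7³ + 1³ = 371  — 371 already appeared earlier.

371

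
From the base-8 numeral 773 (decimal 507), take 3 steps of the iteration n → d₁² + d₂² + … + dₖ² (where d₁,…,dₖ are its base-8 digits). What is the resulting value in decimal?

25

507 = (7,7,3)_8 → 7² + 7² + 3² = 107
107 = (1,5,3)_8 → 1² + 5² + 3² = 35
35 = (4,3)_8 → 4² + 3² = 25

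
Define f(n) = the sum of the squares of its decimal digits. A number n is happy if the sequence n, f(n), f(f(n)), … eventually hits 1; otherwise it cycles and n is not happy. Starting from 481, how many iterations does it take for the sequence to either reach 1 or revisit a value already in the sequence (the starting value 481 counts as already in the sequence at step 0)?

481 → 4² + 8² + 1² = 81
81 → 8² + 1² = 65
65 → 6² + 5² = 61
61 → 6² + 1² = 37
37 → 3² + 7² = 58
58 → 5² + 8² = 89
89 → 8² + 9² = 145
145 → 1² + 4² + 5² = 42
42 → 4² + 2² = 20
20 → 2² + 0² = 4
4 → 4² = 16
16 → 1² + 6² = 37  — 37 repeats.
That took 12 steps.

12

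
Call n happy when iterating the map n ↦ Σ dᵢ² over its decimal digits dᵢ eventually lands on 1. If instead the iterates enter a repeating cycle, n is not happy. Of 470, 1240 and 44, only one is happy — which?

44

470: 470 → 65 → 61 → 37 → 58 → 89 → 145 → 42 → 20 → 4 → 16 → 37  — repeats 37 (not happy)
1240: 1240 → 21 → 5 → 25 → 29 → 85 → 89 → 145 → 42 → 20 → 4 → 16 → 37 → 58 → 89  — repeats 89 (not happy)
44: 44 → 32 → 13 → 10 → 1  — reaches 1 (happy)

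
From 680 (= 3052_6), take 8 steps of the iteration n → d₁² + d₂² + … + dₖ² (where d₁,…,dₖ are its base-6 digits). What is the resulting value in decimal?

20

680 = (3,0,5,2)_6 → 3² + 0² + 5² + 2² = 9 + 0 + 25 + 4 = 38
38 = (1,0,2)_6 → 1² + 0² + 2² = 1 + 0 + 4 = 5
5 = (5)_6 → 5² = 25
25 = (4,1)_6 → 4² + 1² = 16 + 1 = 17
17 = (2,5)_6 → 2² + 5² = 4 + 25 = 29
29 = (4,5)_6 → 4² + 5² = 16 + 25 = 41
41 = (1,0,5)_6 → 1² + 0² + 5² = 1 + 0 + 25 = 26
26 = (4,2)_6 → 4² + 2² = 16 + 4 = 20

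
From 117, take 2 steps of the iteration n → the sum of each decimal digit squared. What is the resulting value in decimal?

117 → 51
51 → 26

26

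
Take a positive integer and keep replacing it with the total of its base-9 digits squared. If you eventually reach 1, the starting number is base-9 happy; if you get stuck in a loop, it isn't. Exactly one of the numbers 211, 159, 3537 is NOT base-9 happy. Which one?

211

211: 211 → 45 → 25 → 53 → 89 → 65 → 53  — repeats 53 (not base-9 happy)
159: 159 → 101 → 9 → 1  — reaches 1 (base-9 happy)
3537: 3537 → 101 → 9 → 1  — reaches 1 (base-9 happy)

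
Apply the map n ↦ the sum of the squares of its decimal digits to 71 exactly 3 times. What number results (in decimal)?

71 → 7² + 1² = 49 + 1 = 50
50 → 5² + 0² = 25 + 0 = 25
25 → 2² + 5² = 4 + 25 = 29

29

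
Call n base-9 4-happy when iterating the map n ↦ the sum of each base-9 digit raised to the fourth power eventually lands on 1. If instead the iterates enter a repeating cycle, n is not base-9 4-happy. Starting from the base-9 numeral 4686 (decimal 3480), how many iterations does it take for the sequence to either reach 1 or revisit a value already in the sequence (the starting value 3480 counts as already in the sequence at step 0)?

3480 = (4,6,8,6)_9 → 6944
6944 = (1,0,4,6,5)_9 → 2178
2178 = (2,8,8,0)_9 → 8208
8208 = (1,2,2,3,0)_9 → 114
114 = (1,3,6)_9 → 1378
1378 = (1,8,0,1)_9 → 4098
4098 = (5,5,5,3)_9 → 1956
1956 = (2,6,1,3)_9 → 1394
1394 = (1,8,1,8)_9 → 8194
8194 = (1,2,2,1,4)_9 → 290
290 = (3,5,2)_9 → 722
722 = (8,8,2)_9 → 8208  — 8208 repeats.
That took 12 steps.

12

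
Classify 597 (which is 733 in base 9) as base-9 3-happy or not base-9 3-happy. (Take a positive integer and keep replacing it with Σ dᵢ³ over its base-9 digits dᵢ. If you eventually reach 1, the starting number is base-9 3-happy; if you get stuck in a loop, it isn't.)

597 = (7,3,3)_9 → 7³ + 3³ + 3³ = 343 + 27 + 27 = 397
397 = (4,8,1)_9 → 4³ + 8³ + 1³ = 64 + 512 + 1 = 577
577 = (7,1,1)_9 → 7³ + 1³ + 1³ = 343 + 1 + 1 = 345
345 = (4,2,3)_9 → 4³ + 2³ + 3³ = 64 + 8 + 27 = 99
99 = (1,2,0)_9 → 1³ + 2³ + 0³ = 1 + 8 + 0 = 9
9 = (1,0)_9 → 1³ + 0³ = 1 + 0 = 1  — reached 1.

base-9 3-happy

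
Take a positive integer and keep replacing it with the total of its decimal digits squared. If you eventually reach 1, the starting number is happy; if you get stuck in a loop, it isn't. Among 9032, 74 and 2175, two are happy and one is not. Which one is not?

74

9032: 9032 → 94 → 97 → 130 → 10 → 1  — reaches 1 (happy)
74: 74 → 65 → 61 → 37 → 58 → 89 → 145 → 42 → 20 → 4 → 16 → 37  — repeats 37 (not happy)
2175: 2175 → 79 → 130 → 10 → 1  — reaches 1 (happy)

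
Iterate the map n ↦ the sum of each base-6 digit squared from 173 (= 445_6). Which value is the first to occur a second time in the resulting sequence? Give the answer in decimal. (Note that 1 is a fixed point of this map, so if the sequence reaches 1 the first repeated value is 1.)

173 = (4,4,5)_6 → 4² + 4² + 5² = 57
57 = (1,3,3)_6 → 1² + 3² + 3² = 19
19 = (3,1)_6 → 3² + 1² = 10
10 = (1,4)_6 → 1² + 4² = 17
17 = (2,5)_6 → 2² + 5² = 29
29 = (4,5)_6 → 4² + 5² = 41
41 = (1,0,5)_6 → 1² + 0² + 5² = 26
26 = (4,2)_6 → 4² + 2² = 20
20 = (3,2)_6 → 3² + 2² = 13
13 = (2,1)_6 → 2² + 1² = 5
5 = (5)_6 → 5² = 25
25 = (4,1)_6 → 4² + 1² = 17  — 17 already appeared earlier.

17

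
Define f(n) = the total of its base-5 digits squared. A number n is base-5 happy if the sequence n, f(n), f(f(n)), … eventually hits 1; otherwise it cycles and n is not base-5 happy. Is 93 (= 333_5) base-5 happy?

base-5 happy

93 = (3,3,3)_5 → 27
27 = (1,0,2)_5 → 5
5 = (1,0)_5 → 1  — reached 1.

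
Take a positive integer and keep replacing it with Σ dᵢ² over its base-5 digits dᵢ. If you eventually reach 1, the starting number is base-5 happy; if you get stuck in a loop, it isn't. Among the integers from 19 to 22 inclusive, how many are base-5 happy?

1

19: 19 → 25 → 1  — base-5 happy
20: 20 → 16 → 10 → 4 → 16  — not base-5 happy
21: 21 → 17 → 13 → 13  — not base-5 happy
22: 22 → 20 → 16 → 10 → 4 → 16  — not base-5 happy
base-5 happy: 19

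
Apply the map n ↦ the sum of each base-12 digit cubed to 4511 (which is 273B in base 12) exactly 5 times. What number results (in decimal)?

4511 = (2,7,3,11)_12 → 2³ + 7³ + 3³ + 11³ = 8 + 343 + 27 + 1331 = 1709
1709 = (11,10,5)_12 → 11³ + 10³ + 5³ = 1331 + 1000 + 125 = 2456
2456 = (1,5,0,8)_12 → 1³ + 5³ + 0³ + 8³ = 1 + 125 + 0 + 512 = 638
638 = (4,5,2)_12 → 4³ + 5³ + 2³ = 64 + 125 + 8 = 197
197 = (1,4,5)_12 → 1³ + 4³ + 5³ = 1 + 64 + 125 = 190

190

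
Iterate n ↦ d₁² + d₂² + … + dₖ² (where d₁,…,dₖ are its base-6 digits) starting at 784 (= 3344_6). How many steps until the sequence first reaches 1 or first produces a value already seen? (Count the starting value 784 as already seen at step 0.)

784 = (3,3,4,4)_6 → 3² + 3² + 4² + 4² = 9 + 9 + 16 + 16 = 50
50 = (1,2,2)_6 → 1² + 2² + 2² = 1 + 4 + 4 = 9
9 = (1,3)_6 → 1² + 3² = 1 + 9 = 10
10 = (1,4)_6 → 1² + 4² = 1 + 16 = 17
17 = (2,5)_6 → 2² + 5² = 4 + 25 = 29
29 = (4,5)_6 → 4² + 5² = 16 + 25 = 41
41 = (1,0,5)_6 → 1² + 0² + 5² = 1 + 0 + 25 = 26
26 = (4,2)_6 → 4² + 2² = 16 + 4 = 20
20 = (3,2)_6 → 3² + 2² = 9 + 4 = 13
13 = (2,1)_6 → 2² + 1² = 4 + 1 = 5
5 = (5)_6 → 5² = 25
25 = (4,1)_6 → 4² + 1² = 16 + 1 = 17  — 17 repeats.
That took 12 steps.

12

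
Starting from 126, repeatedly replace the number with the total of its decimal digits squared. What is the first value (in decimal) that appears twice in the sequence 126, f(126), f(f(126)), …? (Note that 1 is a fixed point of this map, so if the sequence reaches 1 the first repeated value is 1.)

89

126 → 1² + 2² + 6² = 41
41 → 4² + 1² = 17
17 → 1² + 7² = 50
50 → 5² + 0² = 25
25 → 2² + 5² = 29
29 → 2² + 9² = 85
85 → 8² + 5² = 89
89 → 8² + 9² = 145
145 → 1² + 4² + 5² = 42
42 → 4² + 2² = 20
20 → 2² + 0² = 4
4 → 4² = 16
16 → 1² + 6² = 37
37 → 3² + 7² = 58
58 → 5² + 8² = 89  — 89 already appeared earlier.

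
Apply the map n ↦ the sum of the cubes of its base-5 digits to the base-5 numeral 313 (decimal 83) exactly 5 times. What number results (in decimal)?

9

83 = (3,1,3)_5 → 3³ + 1³ + 3³ = 55
55 = (2,1,0)_5 → 2³ + 1³ + 0³ = 9
9 = (1,4)_5 → 1³ + 4³ = 65
65 = (2,3,0)_5 → 2³ + 3³ + 0³ = 35
35 = (1,2,0)_5 → 1³ + 2³ + 0³ = 9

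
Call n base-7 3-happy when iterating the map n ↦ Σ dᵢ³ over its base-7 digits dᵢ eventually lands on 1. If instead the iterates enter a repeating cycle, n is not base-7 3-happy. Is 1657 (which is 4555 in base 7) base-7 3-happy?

1657 = (4,5,5,5)_7 → 4³ + 5³ + 5³ + 5³ = 64 + 125 + 125 + 125 = 439
439 = (1,1,6,5)_7 → 1³ + 1³ + 6³ + 5³ = 1 + 1 + 216 + 125 = 343
343 = (1,0,0,0)_7 → 1³ + 0³ + 0³ + 0³ = 1 + 0 + 0 + 0 = 1  — reached 1.

base-7 3-happy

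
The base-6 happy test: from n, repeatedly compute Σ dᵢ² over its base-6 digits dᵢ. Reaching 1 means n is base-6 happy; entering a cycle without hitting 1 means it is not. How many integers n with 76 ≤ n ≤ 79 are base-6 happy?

1

76: 76 → 20 → 13 → 5 → 25 → 17 → 29 → 41 → 26 → 20  — not base-6 happy
77: 77 → 29 → 41 → 26 → 20 → 13 → 5 → 25 → 17 → 29  — not base-6 happy
78: 78 → 5 → 25 → 17 → 29 → 41 → 26 → 20 → 13 → 5  — not base-6 happy
79: 79 → 6 → 1  — base-6 happy
base-6 happy: 79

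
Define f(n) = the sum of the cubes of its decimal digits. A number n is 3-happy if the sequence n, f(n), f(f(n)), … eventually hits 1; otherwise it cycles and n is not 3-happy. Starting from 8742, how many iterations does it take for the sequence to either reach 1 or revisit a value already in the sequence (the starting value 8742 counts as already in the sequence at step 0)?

8742 → 8³ + 7³ + 4³ + 2³ = 927
927 → 9³ + 2³ + 7³ = 1080
1080 → 1³ + 0³ + 8³ + 0³ = 513
513 → 5³ + 1³ + 3³ = 153
153 → 1³ + 5³ + 3³ = 153  — 153 repeats.
That took 5 steps.

5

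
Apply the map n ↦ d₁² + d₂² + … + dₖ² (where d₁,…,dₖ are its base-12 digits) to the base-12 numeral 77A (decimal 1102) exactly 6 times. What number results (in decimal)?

128

1102 = (7,7,10)_12 → 7² + 7² + 10² = 49 + 49 + 100 = 198
198 = (1,4,6)_12 → 1² + 4² + 6² = 1 + 16 + 36 = 53
53 = (4,5)_12 → 4² + 5² = 16 + 25 = 41
41 = (3,5)_12 → 3² + 5² = 9 + 25 = 34
34 = (2,10)_12 → 2² + 10² = 4 + 100 = 104
104 = (8,8)_12 → 8² + 8² = 64 + 64 = 128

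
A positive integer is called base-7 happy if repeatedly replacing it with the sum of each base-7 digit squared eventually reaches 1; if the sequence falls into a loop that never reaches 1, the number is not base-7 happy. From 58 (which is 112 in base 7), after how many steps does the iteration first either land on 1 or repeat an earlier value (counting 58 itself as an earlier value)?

7

58 = (1,1,2)_7 → 1² + 1² + 2² = 6
6 = (6)_7 → 6² = 36
36 = (5,1)_7 → 5² + 1² = 26
26 = (3,5)_7 → 3² + 5² = 34
34 = (4,6)_7 → 4² + 6² = 52
52 = (1,0,3)_7 → 1² + 0² + 3² = 10
10 = (1,3)_7 → 1² + 3² = 10  — 10 repeats.
That took 7 steps.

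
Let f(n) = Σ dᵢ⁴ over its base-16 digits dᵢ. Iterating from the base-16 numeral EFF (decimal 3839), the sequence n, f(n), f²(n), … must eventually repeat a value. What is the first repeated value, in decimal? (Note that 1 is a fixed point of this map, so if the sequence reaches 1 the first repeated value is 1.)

47314

3839 = (14,15,15)_16 → 14⁴ + 15⁴ + 15⁴ = 38416 + 50625 + 50625 = 139666
139666 = (2,2,1,9,2)_16 → 2⁴ + 2⁴ + 1⁴ + 9⁴ + 2⁴ = 16 + 16 + 1 + 6561 + 16 = 6610
6610 = (1,9,13,2)_16 → 1⁴ + 9⁴ + 13⁴ + 2⁴ = 1 + 6561 + 28561 + 16 = 35139
35139 = (8,9,4,3)_16 → 8⁴ + 9⁴ + 4⁴ + 3⁴ = 4096 + 6561 + 256 + 81 = 10994
10994 = (2,10,15,2)_16 → 2⁴ + 10⁴ + 15⁴ + 2⁴ = 16 + 10000 + 50625 + 16 = 60657
60657 = (14,12,15,1)_16 → 14⁴ + 12⁴ + 15⁴ + 1⁴ = 38416 + 20736 + 50625 + 1 = 109778
109778 = (1,10,12,13,2)_16 → 1⁴ + 10⁴ + 12⁴ + 13⁴ + 2⁴ = 1 + 10000 + 20736 + 28561 + 16 = 59314
59314 = (14,7,11,2)_16 → 14⁴ + 7⁴ + 11⁴ + 2⁴ = 38416 + 2401 + 14641 + 16 = 55474
55474 = (13,8,11,2)_16 → 13⁴ + 8⁴ + 11⁴ + 2⁴ = 28561 + 4096 + 14641 + 16 = 47314
47314 = (11,8,13,2)_16 → 11⁴ + 8⁴ + 13⁴ + 2⁴ = 14641 + 4096 + 28561 + 16 = 47314  — 47314 already appeared earlier.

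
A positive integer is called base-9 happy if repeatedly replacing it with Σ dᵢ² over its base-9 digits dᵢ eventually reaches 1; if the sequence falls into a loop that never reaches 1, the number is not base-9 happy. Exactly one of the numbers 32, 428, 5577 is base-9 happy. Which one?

5577

32: 32 → 34 → 58 → 52 → 74 → 68 → 74  — repeats 74 (not base-9 happy)
428: 428 → 54 → 36 → 16 → 50 → 50  — repeats 50 (not base-9 happy)
5577: 5577 → 159 → 101 → 9 → 1  — reaches 1 (base-9 happy)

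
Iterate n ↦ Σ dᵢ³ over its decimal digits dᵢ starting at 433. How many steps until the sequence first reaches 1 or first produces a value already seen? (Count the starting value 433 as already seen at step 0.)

433 → 118
118 → 514
514 → 190
190 → 730
730 → 370
370 → 370  — 370 repeats.
That took 6 steps.

6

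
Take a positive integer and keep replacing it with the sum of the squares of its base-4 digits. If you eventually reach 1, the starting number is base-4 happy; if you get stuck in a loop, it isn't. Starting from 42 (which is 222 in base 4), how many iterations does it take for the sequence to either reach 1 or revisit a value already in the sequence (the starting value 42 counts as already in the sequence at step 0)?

42 = (2,2,2)_4 → 12
12 = (3,0)_4 → 9
9 = (2,1)_4 → 5
5 = (1,1)_4 → 2
2 = (2)_4 → 4
4 = (1,0)_4 → 1  — reached 1.
That took 6 steps.

6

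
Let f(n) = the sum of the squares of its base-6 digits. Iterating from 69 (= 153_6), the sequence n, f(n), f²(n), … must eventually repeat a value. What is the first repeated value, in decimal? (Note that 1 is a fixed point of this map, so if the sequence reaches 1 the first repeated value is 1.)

69 = (1,5,3)_6 → 1² + 5² + 3² = 35
35 = (5,5)_6 → 5² + 5² = 50
50 = (1,2,2)_6 → 1² + 2² + 2² = 9
9 = (1,3)_6 → 1² + 3² = 10
10 = (1,4)_6 → 1² + 4² = 17
17 = (2,5)_6 → 2² + 5² = 29
29 = (4,5)_6 → 4² + 5² = 41
41 = (1,0,5)_6 → 1² + 0² + 5² = 26
26 = (4,2)_6 → 4² + 2² = 20
20 = (3,2)_6 → 3² + 2² = 13
13 = (2,1)_6 → 2² + 1² = 5
5 = (5)_6 → 5² = 25
25 = (4,1)_6 → 4² + 1² = 17  — 17 already appeared earlier.

17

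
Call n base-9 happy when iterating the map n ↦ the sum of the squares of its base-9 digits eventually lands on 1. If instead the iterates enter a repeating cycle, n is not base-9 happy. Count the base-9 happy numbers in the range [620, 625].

620: 620 → 138 → 46 → 26 → 68 → 74 → 68  — not base-9 happy
621: 621 → 85 → 17 → 65 → 53 → 89 → 65  — not base-9 happy
622: 622 → 86 → 26 → 68 → 74 → 68  — not base-9 happy
623: 623 → 89 → 65 → 53 → 89  — not base-9 happy
624: 624 → 94 → 18 → 4 → 16 → 50 → 50  — not base-9 happy
625: 625 → 101 → 9 → 1  — base-9 happy
base-9 happy: 625

1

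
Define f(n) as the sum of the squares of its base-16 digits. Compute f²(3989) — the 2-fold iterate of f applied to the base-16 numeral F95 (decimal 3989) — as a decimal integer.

3989 = (15,9,5)_16 → 15² + 9² + 5² = 331
331 = (1,4,11)_16 → 1² + 4² + 11² = 138

138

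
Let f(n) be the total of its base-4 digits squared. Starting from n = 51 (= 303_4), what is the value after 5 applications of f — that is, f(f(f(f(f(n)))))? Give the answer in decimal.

1

51 = (3,0,3)_4 → 3² + 0² + 3² = 18
18 = (1,0,2)_4 → 1² + 0² + 2² = 5
5 = (1,1)_4 → 1² + 1² = 2
2 = (2)_4 → 2² = 4
4 = (1,0)_4 → 1² + 0² = 1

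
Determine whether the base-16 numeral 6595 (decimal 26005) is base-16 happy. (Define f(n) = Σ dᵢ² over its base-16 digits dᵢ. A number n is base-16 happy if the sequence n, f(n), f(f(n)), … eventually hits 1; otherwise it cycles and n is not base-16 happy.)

base-16 happy

26005 = (6,5,9,5)_16 → 6² + 5² + 9² + 5² = 36 + 25 + 81 + 25 = 167
167 = (10,7)_16 → 10² + 7² = 100 + 49 = 149
149 = (9,5)_16 → 9² + 5² = 81 + 25 = 106
106 = (6,10)_16 → 6² + 10² = 36 + 100 = 136
136 = (8,8)_16 → 8² + 8² = 64 + 64 = 128
128 = (8,0)_16 → 8² + 0² = 64 + 0 = 64
64 = (4,0)_16 → 4² + 0² = 16 + 0 = 16
16 = (1,0)_16 → 1² + 0² = 1 + 0 = 1  — reached 1.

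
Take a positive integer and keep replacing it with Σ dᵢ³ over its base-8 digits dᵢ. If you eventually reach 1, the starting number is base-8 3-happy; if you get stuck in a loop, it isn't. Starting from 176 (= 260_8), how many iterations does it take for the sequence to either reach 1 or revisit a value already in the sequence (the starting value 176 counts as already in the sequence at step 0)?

9

176 = (2,6,0)_8 → 2³ + 6³ + 0³ = 8 + 216 + 0 = 224
224 = (3,4,0)_8 → 3³ + 4³ + 0³ = 27 + 64 + 0 = 91
91 = (1,3,3)_8 → 1³ + 3³ + 3³ = 1 + 27 + 27 = 55
55 = (6,7)_8 → 6³ + 7³ = 216 + 343 = 559
559 = (1,0,5,7)_8 → 1³ + 0³ + 5³ + 7³ = 1 + 0 + 125 + 343 = 469
469 = (7,2,5)_8 → 7³ + 2³ + 5³ = 343 + 8 + 125 = 476
476 = (7,3,4)_8 → 7³ + 3³ + 4³ = 343 + 27 + 64 = 434
434 = (6,6,2)_8 → 6³ + 6³ + 2³ = 216 + 216 + 8 = 440
440 = (6,7,0)_8 → 6³ + 7³ + 0³ = 216 + 343 + 0 = 559  — 559 repeats.
That took 9 steps.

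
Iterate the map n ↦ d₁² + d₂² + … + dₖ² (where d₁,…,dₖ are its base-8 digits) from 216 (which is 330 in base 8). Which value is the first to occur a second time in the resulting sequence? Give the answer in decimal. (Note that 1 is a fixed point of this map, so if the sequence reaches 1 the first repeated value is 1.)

1

216 = (3,3,0)_8 → 3² + 3² + 0² = 9 + 9 + 0 = 18
18 = (2,2)_8 → 2² + 2² = 4 + 4 = 8
8 = (1,0)_8 → 1² + 0² = 1 + 0 = 1  — reached the fixed point 1.
1 → 1, so 1 is the first repeated value.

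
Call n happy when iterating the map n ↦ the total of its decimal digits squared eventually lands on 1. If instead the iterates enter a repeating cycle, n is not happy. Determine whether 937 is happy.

happy

937 → 9² + 3² + 7² = 139
139 → 1² + 3² + 9² = 91
91 → 9² + 1² = 82
82 → 8² + 2² = 68
68 → 6² + 8² = 100
100 → 1² + 0² + 0² = 1  — reached 1.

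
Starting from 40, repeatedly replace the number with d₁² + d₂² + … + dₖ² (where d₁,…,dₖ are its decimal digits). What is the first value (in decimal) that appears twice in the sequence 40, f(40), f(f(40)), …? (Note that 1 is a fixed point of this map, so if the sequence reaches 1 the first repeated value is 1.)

16

40 → 16
16 → 37
37 → 58
58 → 89
89 → 145
145 → 42
42 → 20
20 → 4
4 → 16  — 16 already appeared earlier.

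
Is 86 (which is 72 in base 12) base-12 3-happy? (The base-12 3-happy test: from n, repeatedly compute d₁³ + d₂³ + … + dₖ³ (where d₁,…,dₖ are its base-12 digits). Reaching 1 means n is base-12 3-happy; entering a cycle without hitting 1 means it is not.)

base-12 3-happy

86 = (7,2)_12 → 7³ + 2³ = 343 + 8 = 351
351 = (2,5,3)_12 → 2³ + 5³ + 3³ = 8 + 125 + 27 = 160
160 = (1,1,4)_12 → 1³ + 1³ + 4³ = 1 + 1 + 64 = 66
66 = (5,6)_12 → 5³ + 6³ = 125 + 216 = 341
341 = (2,4,5)_12 → 2³ + 4³ + 5³ = 8 + 64 + 125 = 197
197 = (1,4,5)_12 → 1³ + 4³ + 5³ = 1 + 64 + 125 = 190
190 = (1,3,10)_12 → 1³ + 3³ + 10³ = 1 + 27 + 1000 = 1028
1028 = (7,1,8)_12 → 7³ + 1³ + 8³ = 343 + 1 + 512 = 856
856 = (5,11,4)_12 → 5³ + 11³ + 4³ = 125 + 1331 + 64 = 1520
1520 = (10,6,8)_12 → 10³ + 6³ + 8³ = 1000 + 216 + 512 = 1728
1728 = (1,0,0,0)_12 → 1³ + 0³ + 0³ + 0³ = 1 + 0 + 0 + 0 = 1  — reached 1.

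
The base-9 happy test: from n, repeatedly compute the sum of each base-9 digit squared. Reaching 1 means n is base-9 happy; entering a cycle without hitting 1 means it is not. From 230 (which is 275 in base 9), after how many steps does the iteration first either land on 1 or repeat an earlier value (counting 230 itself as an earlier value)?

7

230 = (2,7,5)_9 → 2² + 7² + 5² = 78
78 = (8,6)_9 → 8² + 6² = 100
100 = (1,2,1)_9 → 1² + 2² + 1² = 6
6 = (6)_9 → 6² = 36
36 = (4,0)_9 → 4² + 0² = 16
16 = (1,7)_9 → 1² + 7² = 50
50 = (5,5)_9 → 5² + 5² = 50  — 50 repeats.
That took 7 steps.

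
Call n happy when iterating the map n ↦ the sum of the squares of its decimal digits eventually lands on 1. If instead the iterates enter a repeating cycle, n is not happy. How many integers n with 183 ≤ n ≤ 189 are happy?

183: 183 → 74 → 65 → 61 → 37 → 58 → 89 → 145 → 42 → 20 → 4 → 16 → 37  — not happy
184: 184 → 81 → 65 → 61 → 37 → 58 → 89 → 145 → 42 → 20 → 4 → 16 → 37  — not happy
185: 185 → 90 → 81 → 65 → 61 → 37 → 58 → 89 → 145 → 42 → 20 → 4 → 16 → 37  — not happy
186: 186 → 101 → 2 → 4 → 16 → 37 → 58 → 89 → 145 → 42 → 20 → 4  — not happy
187: 187 → 114 → 18 → 65 → 61 → 37 → 58 → 89 → 145 → 42 → 20 → 4 → 16 → 37  — not happy
188: 188 → 129 → 86 → 100 → 1  — happy
189: 189 → 146 → 53 → 34 → 25 → 29 → 85 → 89 → 145 → 42 → 20 → 4 → 16 → 37 → 58 → 89  — not happy
happy: 188

1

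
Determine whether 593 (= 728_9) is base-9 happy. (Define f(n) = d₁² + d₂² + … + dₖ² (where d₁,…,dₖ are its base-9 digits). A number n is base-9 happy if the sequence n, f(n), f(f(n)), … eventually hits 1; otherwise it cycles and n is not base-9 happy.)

not base-9 happy

593 = (7,2,8)_9 → 7² + 2² + 8² = 49 + 4 + 64 = 117
117 = (1,4,0)_9 → 1² + 4² + 0² = 1 + 16 + 0 = 17
17 = (1,8)_9 → 1² + 8² = 1 + 64 = 65
65 = (7,2)_9 → 7² + 2² = 49 + 4 = 53
53 = (5,8)_9 → 5² + 8² = 25 + 64 = 89
89 = (1,0,8)_9 → 1² + 0² + 8² = 1 + 0 + 64 = 65  — 65 already seen; the sequence cycles without reaching 1.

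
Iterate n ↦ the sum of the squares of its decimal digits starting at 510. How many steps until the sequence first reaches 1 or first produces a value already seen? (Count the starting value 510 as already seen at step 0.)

510 → 5² + 1² + 0² = 25 + 1 + 0 = 26
26 → 2² + 6² = 4 + 36 = 40
40 → 4² + 0² = 16 + 0 = 16
16 → 1² + 6² = 1 + 36 = 37
37 → 3² + 7² = 9 + 49 = 58
58 → 5² + 8² = 25 + 64 = 89
89 → 8² + 9² = 64 + 81 = 145
145 → 1² + 4² + 5² = 1 + 16 + 25 = 42
42 → 4² + 2² = 16 + 4 = 20
20 → 2² + 0² = 4 + 0 = 4
4 → 4² = 16  — 16 repeats.
That took 11 steps.

11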